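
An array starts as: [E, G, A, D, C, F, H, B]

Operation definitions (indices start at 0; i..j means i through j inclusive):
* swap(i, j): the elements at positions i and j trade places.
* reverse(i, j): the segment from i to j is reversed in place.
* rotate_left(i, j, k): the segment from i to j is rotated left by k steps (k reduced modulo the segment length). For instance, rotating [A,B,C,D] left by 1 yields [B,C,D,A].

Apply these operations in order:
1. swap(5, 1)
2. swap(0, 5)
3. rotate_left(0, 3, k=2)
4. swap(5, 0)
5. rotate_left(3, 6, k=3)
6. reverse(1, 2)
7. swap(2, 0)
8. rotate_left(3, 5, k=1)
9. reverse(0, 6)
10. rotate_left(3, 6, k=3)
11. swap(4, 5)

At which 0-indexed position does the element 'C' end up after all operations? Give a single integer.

Answer: 2

Derivation:
After 1 (swap(5, 1)): [E, F, A, D, C, G, H, B]
After 2 (swap(0, 5)): [G, F, A, D, C, E, H, B]
After 3 (rotate_left(0, 3, k=2)): [A, D, G, F, C, E, H, B]
After 4 (swap(5, 0)): [E, D, G, F, C, A, H, B]
After 5 (rotate_left(3, 6, k=3)): [E, D, G, H, F, C, A, B]
After 6 (reverse(1, 2)): [E, G, D, H, F, C, A, B]
After 7 (swap(2, 0)): [D, G, E, H, F, C, A, B]
After 8 (rotate_left(3, 5, k=1)): [D, G, E, F, C, H, A, B]
After 9 (reverse(0, 6)): [A, H, C, F, E, G, D, B]
After 10 (rotate_left(3, 6, k=3)): [A, H, C, D, F, E, G, B]
After 11 (swap(4, 5)): [A, H, C, D, E, F, G, B]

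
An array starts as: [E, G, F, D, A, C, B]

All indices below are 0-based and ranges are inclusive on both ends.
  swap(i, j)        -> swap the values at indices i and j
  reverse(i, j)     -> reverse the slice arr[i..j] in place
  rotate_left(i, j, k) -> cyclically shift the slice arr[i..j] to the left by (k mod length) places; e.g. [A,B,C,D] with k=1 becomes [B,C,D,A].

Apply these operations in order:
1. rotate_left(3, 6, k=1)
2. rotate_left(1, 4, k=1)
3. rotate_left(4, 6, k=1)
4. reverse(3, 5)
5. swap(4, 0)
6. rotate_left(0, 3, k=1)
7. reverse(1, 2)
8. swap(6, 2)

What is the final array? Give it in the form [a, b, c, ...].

Answer: [F, D, G, B, E, C, A]

Derivation:
After 1 (rotate_left(3, 6, k=1)): [E, G, F, A, C, B, D]
After 2 (rotate_left(1, 4, k=1)): [E, F, A, C, G, B, D]
After 3 (rotate_left(4, 6, k=1)): [E, F, A, C, B, D, G]
After 4 (reverse(3, 5)): [E, F, A, D, B, C, G]
After 5 (swap(4, 0)): [B, F, A, D, E, C, G]
After 6 (rotate_left(0, 3, k=1)): [F, A, D, B, E, C, G]
After 7 (reverse(1, 2)): [F, D, A, B, E, C, G]
After 8 (swap(6, 2)): [F, D, G, B, E, C, A]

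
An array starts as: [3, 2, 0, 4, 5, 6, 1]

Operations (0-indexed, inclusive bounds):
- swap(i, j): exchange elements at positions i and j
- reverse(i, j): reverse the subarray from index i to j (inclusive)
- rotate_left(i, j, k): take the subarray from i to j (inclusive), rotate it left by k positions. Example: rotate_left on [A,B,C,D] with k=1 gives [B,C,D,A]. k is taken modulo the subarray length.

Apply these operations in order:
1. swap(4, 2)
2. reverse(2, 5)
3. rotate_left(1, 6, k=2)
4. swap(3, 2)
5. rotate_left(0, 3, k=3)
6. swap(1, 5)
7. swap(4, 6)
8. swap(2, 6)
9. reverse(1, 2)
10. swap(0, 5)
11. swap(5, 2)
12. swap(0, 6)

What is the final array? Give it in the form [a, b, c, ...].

After 1 (swap(4, 2)): [3, 2, 5, 4, 0, 6, 1]
After 2 (reverse(2, 5)): [3, 2, 6, 0, 4, 5, 1]
After 3 (rotate_left(1, 6, k=2)): [3, 0, 4, 5, 1, 2, 6]
After 4 (swap(3, 2)): [3, 0, 5, 4, 1, 2, 6]
After 5 (rotate_left(0, 3, k=3)): [4, 3, 0, 5, 1, 2, 6]
After 6 (swap(1, 5)): [4, 2, 0, 5, 1, 3, 6]
After 7 (swap(4, 6)): [4, 2, 0, 5, 6, 3, 1]
After 8 (swap(2, 6)): [4, 2, 1, 5, 6, 3, 0]
After 9 (reverse(1, 2)): [4, 1, 2, 5, 6, 3, 0]
After 10 (swap(0, 5)): [3, 1, 2, 5, 6, 4, 0]
After 11 (swap(5, 2)): [3, 1, 4, 5, 6, 2, 0]
After 12 (swap(0, 6)): [0, 1, 4, 5, 6, 2, 3]

Answer: [0, 1, 4, 5, 6, 2, 3]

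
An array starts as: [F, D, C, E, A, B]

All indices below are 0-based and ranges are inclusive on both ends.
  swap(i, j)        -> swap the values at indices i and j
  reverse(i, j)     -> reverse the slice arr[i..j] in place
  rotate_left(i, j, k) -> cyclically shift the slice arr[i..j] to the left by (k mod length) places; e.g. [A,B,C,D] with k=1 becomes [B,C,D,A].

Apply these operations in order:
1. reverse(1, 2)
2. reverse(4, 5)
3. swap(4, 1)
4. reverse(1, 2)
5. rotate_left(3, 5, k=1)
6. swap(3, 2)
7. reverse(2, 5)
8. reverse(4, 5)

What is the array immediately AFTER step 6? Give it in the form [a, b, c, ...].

After 1 (reverse(1, 2)): [F, C, D, E, A, B]
After 2 (reverse(4, 5)): [F, C, D, E, B, A]
After 3 (swap(4, 1)): [F, B, D, E, C, A]
After 4 (reverse(1, 2)): [F, D, B, E, C, A]
After 5 (rotate_left(3, 5, k=1)): [F, D, B, C, A, E]
After 6 (swap(3, 2)): [F, D, C, B, A, E]

Answer: [F, D, C, B, A, E]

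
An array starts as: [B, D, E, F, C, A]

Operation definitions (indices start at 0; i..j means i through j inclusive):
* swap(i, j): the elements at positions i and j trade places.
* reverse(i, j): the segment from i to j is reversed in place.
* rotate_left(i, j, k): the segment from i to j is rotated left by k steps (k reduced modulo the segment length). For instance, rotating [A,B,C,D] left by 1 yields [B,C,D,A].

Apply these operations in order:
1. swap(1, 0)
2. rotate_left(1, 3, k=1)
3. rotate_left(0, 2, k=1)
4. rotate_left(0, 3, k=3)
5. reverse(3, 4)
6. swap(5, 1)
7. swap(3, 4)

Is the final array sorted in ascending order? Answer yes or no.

After 1 (swap(1, 0)): [D, B, E, F, C, A]
After 2 (rotate_left(1, 3, k=1)): [D, E, F, B, C, A]
After 3 (rotate_left(0, 2, k=1)): [E, F, D, B, C, A]
After 4 (rotate_left(0, 3, k=3)): [B, E, F, D, C, A]
After 5 (reverse(3, 4)): [B, E, F, C, D, A]
After 6 (swap(5, 1)): [B, A, F, C, D, E]
After 7 (swap(3, 4)): [B, A, F, D, C, E]

Answer: no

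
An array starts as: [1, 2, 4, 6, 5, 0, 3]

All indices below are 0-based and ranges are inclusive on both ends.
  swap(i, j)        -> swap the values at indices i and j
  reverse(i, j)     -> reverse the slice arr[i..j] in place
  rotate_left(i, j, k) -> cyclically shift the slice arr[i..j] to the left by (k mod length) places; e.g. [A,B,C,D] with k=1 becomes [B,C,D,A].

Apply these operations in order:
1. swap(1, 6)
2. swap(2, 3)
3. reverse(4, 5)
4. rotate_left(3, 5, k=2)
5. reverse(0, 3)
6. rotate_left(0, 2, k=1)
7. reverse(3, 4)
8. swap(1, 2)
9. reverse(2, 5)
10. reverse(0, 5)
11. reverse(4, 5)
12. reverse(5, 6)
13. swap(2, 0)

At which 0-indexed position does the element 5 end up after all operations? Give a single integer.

Answer: 6

Derivation:
After 1 (swap(1, 6)): [1, 3, 4, 6, 5, 0, 2]
After 2 (swap(2, 3)): [1, 3, 6, 4, 5, 0, 2]
After 3 (reverse(4, 5)): [1, 3, 6, 4, 0, 5, 2]
After 4 (rotate_left(3, 5, k=2)): [1, 3, 6, 5, 4, 0, 2]
After 5 (reverse(0, 3)): [5, 6, 3, 1, 4, 0, 2]
After 6 (rotate_left(0, 2, k=1)): [6, 3, 5, 1, 4, 0, 2]
After 7 (reverse(3, 4)): [6, 3, 5, 4, 1, 0, 2]
After 8 (swap(1, 2)): [6, 5, 3, 4, 1, 0, 2]
After 9 (reverse(2, 5)): [6, 5, 0, 1, 4, 3, 2]
After 10 (reverse(0, 5)): [3, 4, 1, 0, 5, 6, 2]
After 11 (reverse(4, 5)): [3, 4, 1, 0, 6, 5, 2]
After 12 (reverse(5, 6)): [3, 4, 1, 0, 6, 2, 5]
After 13 (swap(2, 0)): [1, 4, 3, 0, 6, 2, 5]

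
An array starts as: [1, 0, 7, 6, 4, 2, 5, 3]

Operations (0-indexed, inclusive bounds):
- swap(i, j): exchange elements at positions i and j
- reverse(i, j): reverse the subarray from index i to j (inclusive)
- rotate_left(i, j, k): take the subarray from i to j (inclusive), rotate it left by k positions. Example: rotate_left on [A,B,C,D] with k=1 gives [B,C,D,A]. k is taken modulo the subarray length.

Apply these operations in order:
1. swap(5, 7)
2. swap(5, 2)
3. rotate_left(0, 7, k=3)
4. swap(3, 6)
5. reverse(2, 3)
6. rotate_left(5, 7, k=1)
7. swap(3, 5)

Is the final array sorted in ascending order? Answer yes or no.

Answer: no

Derivation:
After 1 (swap(5, 7)): [1, 0, 7, 6, 4, 3, 5, 2]
After 2 (swap(5, 2)): [1, 0, 3, 6, 4, 7, 5, 2]
After 3 (rotate_left(0, 7, k=3)): [6, 4, 7, 5, 2, 1, 0, 3]
After 4 (swap(3, 6)): [6, 4, 7, 0, 2, 1, 5, 3]
After 5 (reverse(2, 3)): [6, 4, 0, 7, 2, 1, 5, 3]
After 6 (rotate_left(5, 7, k=1)): [6, 4, 0, 7, 2, 5, 3, 1]
After 7 (swap(3, 5)): [6, 4, 0, 5, 2, 7, 3, 1]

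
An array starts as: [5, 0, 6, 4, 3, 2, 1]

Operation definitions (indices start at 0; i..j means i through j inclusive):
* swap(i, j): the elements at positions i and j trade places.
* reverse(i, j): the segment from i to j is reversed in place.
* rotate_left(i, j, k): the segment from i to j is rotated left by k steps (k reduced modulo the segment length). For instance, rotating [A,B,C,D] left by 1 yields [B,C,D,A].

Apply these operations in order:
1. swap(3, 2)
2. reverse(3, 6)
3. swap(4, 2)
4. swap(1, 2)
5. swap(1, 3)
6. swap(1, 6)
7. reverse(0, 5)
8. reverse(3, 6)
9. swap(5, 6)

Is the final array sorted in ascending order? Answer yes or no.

After 1 (swap(3, 2)): [5, 0, 4, 6, 3, 2, 1]
After 2 (reverse(3, 6)): [5, 0, 4, 1, 2, 3, 6]
After 3 (swap(4, 2)): [5, 0, 2, 1, 4, 3, 6]
After 4 (swap(1, 2)): [5, 2, 0, 1, 4, 3, 6]
After 5 (swap(1, 3)): [5, 1, 0, 2, 4, 3, 6]
After 6 (swap(1, 6)): [5, 6, 0, 2, 4, 3, 1]
After 7 (reverse(0, 5)): [3, 4, 2, 0, 6, 5, 1]
After 8 (reverse(3, 6)): [3, 4, 2, 1, 5, 6, 0]
After 9 (swap(5, 6)): [3, 4, 2, 1, 5, 0, 6]

Answer: no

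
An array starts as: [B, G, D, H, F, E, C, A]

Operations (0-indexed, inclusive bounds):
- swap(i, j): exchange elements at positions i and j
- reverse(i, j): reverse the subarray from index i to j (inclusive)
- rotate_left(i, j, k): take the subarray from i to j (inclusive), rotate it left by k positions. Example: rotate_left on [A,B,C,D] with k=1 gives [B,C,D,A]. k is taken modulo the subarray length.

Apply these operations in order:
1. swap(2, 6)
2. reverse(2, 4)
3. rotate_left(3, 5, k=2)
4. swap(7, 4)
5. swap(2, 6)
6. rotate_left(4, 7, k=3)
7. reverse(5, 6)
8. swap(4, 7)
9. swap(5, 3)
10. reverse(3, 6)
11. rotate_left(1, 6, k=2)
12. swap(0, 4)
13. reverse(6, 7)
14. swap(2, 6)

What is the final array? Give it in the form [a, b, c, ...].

Answer: [C, A, H, F, B, G, E, D]

Derivation:
After 1 (swap(2, 6)): [B, G, C, H, F, E, D, A]
After 2 (reverse(2, 4)): [B, G, F, H, C, E, D, A]
After 3 (rotate_left(3, 5, k=2)): [B, G, F, E, H, C, D, A]
After 4 (swap(7, 4)): [B, G, F, E, A, C, D, H]
After 5 (swap(2, 6)): [B, G, D, E, A, C, F, H]
After 6 (rotate_left(4, 7, k=3)): [B, G, D, E, H, A, C, F]
After 7 (reverse(5, 6)): [B, G, D, E, H, C, A, F]
After 8 (swap(4, 7)): [B, G, D, E, F, C, A, H]
After 9 (swap(5, 3)): [B, G, D, C, F, E, A, H]
After 10 (reverse(3, 6)): [B, G, D, A, E, F, C, H]
After 11 (rotate_left(1, 6, k=2)): [B, A, E, F, C, G, D, H]
After 12 (swap(0, 4)): [C, A, E, F, B, G, D, H]
After 13 (reverse(6, 7)): [C, A, E, F, B, G, H, D]
After 14 (swap(2, 6)): [C, A, H, F, B, G, E, D]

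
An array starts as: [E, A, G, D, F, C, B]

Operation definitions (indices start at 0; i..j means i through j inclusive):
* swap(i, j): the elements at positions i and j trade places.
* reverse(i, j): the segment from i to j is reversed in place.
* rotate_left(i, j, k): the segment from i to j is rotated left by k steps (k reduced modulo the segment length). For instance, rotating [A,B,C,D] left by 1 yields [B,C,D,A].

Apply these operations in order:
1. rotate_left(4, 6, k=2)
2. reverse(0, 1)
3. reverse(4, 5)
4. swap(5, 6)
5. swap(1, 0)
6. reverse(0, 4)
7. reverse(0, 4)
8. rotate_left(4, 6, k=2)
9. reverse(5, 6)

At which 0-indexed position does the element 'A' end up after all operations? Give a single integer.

After 1 (rotate_left(4, 6, k=2)): [E, A, G, D, B, F, C]
After 2 (reverse(0, 1)): [A, E, G, D, B, F, C]
After 3 (reverse(4, 5)): [A, E, G, D, F, B, C]
After 4 (swap(5, 6)): [A, E, G, D, F, C, B]
After 5 (swap(1, 0)): [E, A, G, D, F, C, B]
After 6 (reverse(0, 4)): [F, D, G, A, E, C, B]
After 7 (reverse(0, 4)): [E, A, G, D, F, C, B]
After 8 (rotate_left(4, 6, k=2)): [E, A, G, D, B, F, C]
After 9 (reverse(5, 6)): [E, A, G, D, B, C, F]

Answer: 1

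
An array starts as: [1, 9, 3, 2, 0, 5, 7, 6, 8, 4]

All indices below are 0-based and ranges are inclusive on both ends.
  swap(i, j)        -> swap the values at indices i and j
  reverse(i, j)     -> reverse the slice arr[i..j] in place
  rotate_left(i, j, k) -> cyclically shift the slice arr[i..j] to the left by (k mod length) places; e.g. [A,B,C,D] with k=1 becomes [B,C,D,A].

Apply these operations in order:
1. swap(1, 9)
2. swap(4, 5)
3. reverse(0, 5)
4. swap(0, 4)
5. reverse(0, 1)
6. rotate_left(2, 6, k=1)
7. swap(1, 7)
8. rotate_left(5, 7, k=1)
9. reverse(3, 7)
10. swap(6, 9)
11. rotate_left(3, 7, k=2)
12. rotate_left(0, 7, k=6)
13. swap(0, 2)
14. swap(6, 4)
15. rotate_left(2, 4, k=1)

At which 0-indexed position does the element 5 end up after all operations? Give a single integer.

Answer: 0

Derivation:
After 1 (swap(1, 9)): [1, 4, 3, 2, 0, 5, 7, 6, 8, 9]
After 2 (swap(4, 5)): [1, 4, 3, 2, 5, 0, 7, 6, 8, 9]
After 3 (reverse(0, 5)): [0, 5, 2, 3, 4, 1, 7, 6, 8, 9]
After 4 (swap(0, 4)): [4, 5, 2, 3, 0, 1, 7, 6, 8, 9]
After 5 (reverse(0, 1)): [5, 4, 2, 3, 0, 1, 7, 6, 8, 9]
After 6 (rotate_left(2, 6, k=1)): [5, 4, 3, 0, 1, 7, 2, 6, 8, 9]
After 7 (swap(1, 7)): [5, 6, 3, 0, 1, 7, 2, 4, 8, 9]
After 8 (rotate_left(5, 7, k=1)): [5, 6, 3, 0, 1, 2, 4, 7, 8, 9]
After 9 (reverse(3, 7)): [5, 6, 3, 7, 4, 2, 1, 0, 8, 9]
After 10 (swap(6, 9)): [5, 6, 3, 7, 4, 2, 9, 0, 8, 1]
After 11 (rotate_left(3, 7, k=2)): [5, 6, 3, 2, 9, 0, 7, 4, 8, 1]
After 12 (rotate_left(0, 7, k=6)): [7, 4, 5, 6, 3, 2, 9, 0, 8, 1]
After 13 (swap(0, 2)): [5, 4, 7, 6, 3, 2, 9, 0, 8, 1]
After 14 (swap(6, 4)): [5, 4, 7, 6, 9, 2, 3, 0, 8, 1]
After 15 (rotate_left(2, 4, k=1)): [5, 4, 6, 9, 7, 2, 3, 0, 8, 1]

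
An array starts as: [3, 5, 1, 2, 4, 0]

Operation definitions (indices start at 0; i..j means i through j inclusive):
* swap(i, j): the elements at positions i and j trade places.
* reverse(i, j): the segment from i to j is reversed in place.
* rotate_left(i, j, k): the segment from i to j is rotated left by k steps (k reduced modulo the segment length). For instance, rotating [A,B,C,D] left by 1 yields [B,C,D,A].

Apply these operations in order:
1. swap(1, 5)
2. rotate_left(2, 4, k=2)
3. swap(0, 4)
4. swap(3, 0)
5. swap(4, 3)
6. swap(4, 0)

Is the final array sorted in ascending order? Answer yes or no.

After 1 (swap(1, 5)): [3, 0, 1, 2, 4, 5]
After 2 (rotate_left(2, 4, k=2)): [3, 0, 4, 1, 2, 5]
After 3 (swap(0, 4)): [2, 0, 4, 1, 3, 5]
After 4 (swap(3, 0)): [1, 0, 4, 2, 3, 5]
After 5 (swap(4, 3)): [1, 0, 4, 3, 2, 5]
After 6 (swap(4, 0)): [2, 0, 4, 3, 1, 5]

Answer: no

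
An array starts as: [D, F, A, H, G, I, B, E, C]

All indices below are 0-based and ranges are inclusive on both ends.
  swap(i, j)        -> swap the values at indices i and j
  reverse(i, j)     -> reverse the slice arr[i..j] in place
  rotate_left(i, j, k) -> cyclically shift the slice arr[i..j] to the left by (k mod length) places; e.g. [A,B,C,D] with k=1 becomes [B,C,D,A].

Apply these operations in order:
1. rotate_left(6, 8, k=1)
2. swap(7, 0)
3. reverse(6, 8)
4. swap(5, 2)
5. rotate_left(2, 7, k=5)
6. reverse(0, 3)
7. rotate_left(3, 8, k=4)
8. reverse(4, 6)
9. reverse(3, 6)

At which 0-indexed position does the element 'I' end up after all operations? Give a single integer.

After 1 (rotate_left(6, 8, k=1)): [D, F, A, H, G, I, E, C, B]
After 2 (swap(7, 0)): [C, F, A, H, G, I, E, D, B]
After 3 (reverse(6, 8)): [C, F, A, H, G, I, B, D, E]
After 4 (swap(5, 2)): [C, F, I, H, G, A, B, D, E]
After 5 (rotate_left(2, 7, k=5)): [C, F, D, I, H, G, A, B, E]
After 6 (reverse(0, 3)): [I, D, F, C, H, G, A, B, E]
After 7 (rotate_left(3, 8, k=4)): [I, D, F, B, E, C, H, G, A]
After 8 (reverse(4, 6)): [I, D, F, B, H, C, E, G, A]
After 9 (reverse(3, 6)): [I, D, F, E, C, H, B, G, A]

Answer: 0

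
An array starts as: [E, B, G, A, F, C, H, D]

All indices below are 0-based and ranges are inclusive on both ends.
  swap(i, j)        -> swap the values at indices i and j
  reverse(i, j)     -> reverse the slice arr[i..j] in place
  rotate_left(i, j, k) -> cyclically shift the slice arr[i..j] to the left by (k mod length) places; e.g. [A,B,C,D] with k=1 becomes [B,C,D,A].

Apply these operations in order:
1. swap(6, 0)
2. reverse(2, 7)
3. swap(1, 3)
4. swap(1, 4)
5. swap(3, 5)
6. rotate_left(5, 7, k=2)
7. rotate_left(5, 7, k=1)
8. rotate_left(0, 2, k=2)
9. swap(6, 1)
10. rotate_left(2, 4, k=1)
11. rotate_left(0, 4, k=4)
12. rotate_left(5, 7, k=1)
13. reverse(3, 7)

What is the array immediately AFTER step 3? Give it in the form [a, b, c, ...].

After 1 (swap(6, 0)): [H, B, G, A, F, C, E, D]
After 2 (reverse(2, 7)): [H, B, D, E, C, F, A, G]
After 3 (swap(1, 3)): [H, E, D, B, C, F, A, G]

Answer: [H, E, D, B, C, F, A, G]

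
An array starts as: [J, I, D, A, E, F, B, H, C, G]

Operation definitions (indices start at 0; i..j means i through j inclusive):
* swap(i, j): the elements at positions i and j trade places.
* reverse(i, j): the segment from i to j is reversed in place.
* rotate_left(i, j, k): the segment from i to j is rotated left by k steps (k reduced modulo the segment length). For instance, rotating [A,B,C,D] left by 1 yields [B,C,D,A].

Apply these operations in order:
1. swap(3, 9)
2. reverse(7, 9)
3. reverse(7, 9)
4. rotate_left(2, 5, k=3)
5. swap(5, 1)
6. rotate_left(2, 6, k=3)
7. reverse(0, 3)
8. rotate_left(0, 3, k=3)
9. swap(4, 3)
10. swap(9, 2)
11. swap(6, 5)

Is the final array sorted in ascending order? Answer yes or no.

After 1 (swap(3, 9)): [J, I, D, G, E, F, B, H, C, A]
After 2 (reverse(7, 9)): [J, I, D, G, E, F, B, A, C, H]
After 3 (reverse(7, 9)): [J, I, D, G, E, F, B, H, C, A]
After 4 (rotate_left(2, 5, k=3)): [J, I, F, D, G, E, B, H, C, A]
After 5 (swap(5, 1)): [J, E, F, D, G, I, B, H, C, A]
After 6 (rotate_left(2, 6, k=3)): [J, E, I, B, F, D, G, H, C, A]
After 7 (reverse(0, 3)): [B, I, E, J, F, D, G, H, C, A]
After 8 (rotate_left(0, 3, k=3)): [J, B, I, E, F, D, G, H, C, A]
After 9 (swap(4, 3)): [J, B, I, F, E, D, G, H, C, A]
After 10 (swap(9, 2)): [J, B, A, F, E, D, G, H, C, I]
After 11 (swap(6, 5)): [J, B, A, F, E, G, D, H, C, I]

Answer: no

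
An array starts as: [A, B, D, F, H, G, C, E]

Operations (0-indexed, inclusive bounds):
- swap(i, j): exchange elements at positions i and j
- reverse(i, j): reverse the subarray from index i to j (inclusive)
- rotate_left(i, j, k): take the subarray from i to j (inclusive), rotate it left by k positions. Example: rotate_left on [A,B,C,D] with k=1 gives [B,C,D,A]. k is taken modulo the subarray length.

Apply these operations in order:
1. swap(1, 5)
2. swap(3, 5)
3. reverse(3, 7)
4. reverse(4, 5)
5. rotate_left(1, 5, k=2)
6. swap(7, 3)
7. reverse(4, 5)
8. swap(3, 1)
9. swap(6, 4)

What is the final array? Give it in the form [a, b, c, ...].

Answer: [A, B, F, E, H, G, D, C]

Derivation:
After 1 (swap(1, 5)): [A, G, D, F, H, B, C, E]
After 2 (swap(3, 5)): [A, G, D, B, H, F, C, E]
After 3 (reverse(3, 7)): [A, G, D, E, C, F, H, B]
After 4 (reverse(4, 5)): [A, G, D, E, F, C, H, B]
After 5 (rotate_left(1, 5, k=2)): [A, E, F, C, G, D, H, B]
After 6 (swap(7, 3)): [A, E, F, B, G, D, H, C]
After 7 (reverse(4, 5)): [A, E, F, B, D, G, H, C]
After 8 (swap(3, 1)): [A, B, F, E, D, G, H, C]
After 9 (swap(6, 4)): [A, B, F, E, H, G, D, C]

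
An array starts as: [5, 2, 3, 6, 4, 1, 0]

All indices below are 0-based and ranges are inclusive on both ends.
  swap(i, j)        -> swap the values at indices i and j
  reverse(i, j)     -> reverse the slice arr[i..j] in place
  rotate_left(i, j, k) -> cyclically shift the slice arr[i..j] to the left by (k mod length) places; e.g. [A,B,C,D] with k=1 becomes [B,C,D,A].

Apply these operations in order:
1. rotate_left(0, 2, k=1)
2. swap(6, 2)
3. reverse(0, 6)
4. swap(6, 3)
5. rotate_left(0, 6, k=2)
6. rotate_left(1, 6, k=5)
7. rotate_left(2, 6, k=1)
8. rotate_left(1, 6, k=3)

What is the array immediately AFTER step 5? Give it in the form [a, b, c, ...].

Answer: [4, 2, 0, 3, 6, 5, 1]

Derivation:
After 1 (rotate_left(0, 2, k=1)): [2, 3, 5, 6, 4, 1, 0]
After 2 (swap(6, 2)): [2, 3, 0, 6, 4, 1, 5]
After 3 (reverse(0, 6)): [5, 1, 4, 6, 0, 3, 2]
After 4 (swap(6, 3)): [5, 1, 4, 2, 0, 3, 6]
After 5 (rotate_left(0, 6, k=2)): [4, 2, 0, 3, 6, 5, 1]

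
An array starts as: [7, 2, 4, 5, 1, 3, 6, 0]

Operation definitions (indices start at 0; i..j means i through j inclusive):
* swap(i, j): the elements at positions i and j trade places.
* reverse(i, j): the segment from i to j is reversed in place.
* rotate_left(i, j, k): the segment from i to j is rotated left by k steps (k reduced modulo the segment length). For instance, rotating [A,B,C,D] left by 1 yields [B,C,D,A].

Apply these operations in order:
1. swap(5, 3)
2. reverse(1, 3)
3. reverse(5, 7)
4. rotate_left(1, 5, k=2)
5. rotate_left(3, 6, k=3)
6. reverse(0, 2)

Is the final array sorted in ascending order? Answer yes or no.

After 1 (swap(5, 3)): [7, 2, 4, 3, 1, 5, 6, 0]
After 2 (reverse(1, 3)): [7, 3, 4, 2, 1, 5, 6, 0]
After 3 (reverse(5, 7)): [7, 3, 4, 2, 1, 0, 6, 5]
After 4 (rotate_left(1, 5, k=2)): [7, 2, 1, 0, 3, 4, 6, 5]
After 5 (rotate_left(3, 6, k=3)): [7, 2, 1, 6, 0, 3, 4, 5]
After 6 (reverse(0, 2)): [1, 2, 7, 6, 0, 3, 4, 5]

Answer: no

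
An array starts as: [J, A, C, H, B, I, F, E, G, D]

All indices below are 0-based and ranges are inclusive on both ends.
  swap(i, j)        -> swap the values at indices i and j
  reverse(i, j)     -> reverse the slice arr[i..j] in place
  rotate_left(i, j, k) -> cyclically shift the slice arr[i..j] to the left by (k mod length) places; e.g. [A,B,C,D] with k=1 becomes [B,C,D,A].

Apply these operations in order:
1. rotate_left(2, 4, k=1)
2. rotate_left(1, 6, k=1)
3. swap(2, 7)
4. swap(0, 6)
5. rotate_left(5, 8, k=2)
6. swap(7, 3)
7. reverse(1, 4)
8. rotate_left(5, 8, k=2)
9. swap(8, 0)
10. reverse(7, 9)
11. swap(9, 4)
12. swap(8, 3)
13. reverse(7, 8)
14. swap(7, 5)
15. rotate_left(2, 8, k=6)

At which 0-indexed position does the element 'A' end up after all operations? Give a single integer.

After 1 (rotate_left(2, 4, k=1)): [J, A, H, B, C, I, F, E, G, D]
After 2 (rotate_left(1, 6, k=1)): [J, H, B, C, I, F, A, E, G, D]
After 3 (swap(2, 7)): [J, H, E, C, I, F, A, B, G, D]
After 4 (swap(0, 6)): [A, H, E, C, I, F, J, B, G, D]
After 5 (rotate_left(5, 8, k=2)): [A, H, E, C, I, B, G, F, J, D]
After 6 (swap(7, 3)): [A, H, E, F, I, B, G, C, J, D]
After 7 (reverse(1, 4)): [A, I, F, E, H, B, G, C, J, D]
After 8 (rotate_left(5, 8, k=2)): [A, I, F, E, H, C, J, B, G, D]
After 9 (swap(8, 0)): [G, I, F, E, H, C, J, B, A, D]
After 10 (reverse(7, 9)): [G, I, F, E, H, C, J, D, A, B]
After 11 (swap(9, 4)): [G, I, F, E, B, C, J, D, A, H]
After 12 (swap(8, 3)): [G, I, F, A, B, C, J, D, E, H]
After 13 (reverse(7, 8)): [G, I, F, A, B, C, J, E, D, H]
After 14 (swap(7, 5)): [G, I, F, A, B, E, J, C, D, H]
After 15 (rotate_left(2, 8, k=6)): [G, I, D, F, A, B, E, J, C, H]

Answer: 4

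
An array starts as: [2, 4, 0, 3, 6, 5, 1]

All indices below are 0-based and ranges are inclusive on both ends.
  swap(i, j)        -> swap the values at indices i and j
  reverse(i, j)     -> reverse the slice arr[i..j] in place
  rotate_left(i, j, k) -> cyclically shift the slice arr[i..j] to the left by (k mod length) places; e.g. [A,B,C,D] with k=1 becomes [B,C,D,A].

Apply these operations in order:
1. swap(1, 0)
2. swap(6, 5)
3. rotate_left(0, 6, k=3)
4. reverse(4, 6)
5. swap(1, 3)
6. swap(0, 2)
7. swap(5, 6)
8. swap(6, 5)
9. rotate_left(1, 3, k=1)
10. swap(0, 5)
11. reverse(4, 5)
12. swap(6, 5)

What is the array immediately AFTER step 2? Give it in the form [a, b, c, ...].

After 1 (swap(1, 0)): [4, 2, 0, 3, 6, 5, 1]
After 2 (swap(6, 5)): [4, 2, 0, 3, 6, 1, 5]

Answer: [4, 2, 0, 3, 6, 1, 5]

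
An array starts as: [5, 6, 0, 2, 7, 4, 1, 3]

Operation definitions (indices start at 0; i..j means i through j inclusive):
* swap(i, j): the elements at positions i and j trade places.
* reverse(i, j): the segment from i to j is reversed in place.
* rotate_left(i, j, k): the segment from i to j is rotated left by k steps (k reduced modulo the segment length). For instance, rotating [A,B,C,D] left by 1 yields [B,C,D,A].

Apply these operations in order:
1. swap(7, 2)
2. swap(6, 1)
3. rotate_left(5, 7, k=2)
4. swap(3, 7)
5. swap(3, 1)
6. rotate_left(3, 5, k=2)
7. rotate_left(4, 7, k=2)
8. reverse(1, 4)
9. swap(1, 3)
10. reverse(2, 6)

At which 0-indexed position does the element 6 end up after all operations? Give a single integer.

After 1 (swap(7, 2)): [5, 6, 3, 2, 7, 4, 1, 0]
After 2 (swap(6, 1)): [5, 1, 3, 2, 7, 4, 6, 0]
After 3 (rotate_left(5, 7, k=2)): [5, 1, 3, 2, 7, 0, 4, 6]
After 4 (swap(3, 7)): [5, 1, 3, 6, 7, 0, 4, 2]
After 5 (swap(3, 1)): [5, 6, 3, 1, 7, 0, 4, 2]
After 6 (rotate_left(3, 5, k=2)): [5, 6, 3, 0, 1, 7, 4, 2]
After 7 (rotate_left(4, 7, k=2)): [5, 6, 3, 0, 4, 2, 1, 7]
After 8 (reverse(1, 4)): [5, 4, 0, 3, 6, 2, 1, 7]
After 9 (swap(1, 3)): [5, 3, 0, 4, 6, 2, 1, 7]
After 10 (reverse(2, 6)): [5, 3, 1, 2, 6, 4, 0, 7]

Answer: 4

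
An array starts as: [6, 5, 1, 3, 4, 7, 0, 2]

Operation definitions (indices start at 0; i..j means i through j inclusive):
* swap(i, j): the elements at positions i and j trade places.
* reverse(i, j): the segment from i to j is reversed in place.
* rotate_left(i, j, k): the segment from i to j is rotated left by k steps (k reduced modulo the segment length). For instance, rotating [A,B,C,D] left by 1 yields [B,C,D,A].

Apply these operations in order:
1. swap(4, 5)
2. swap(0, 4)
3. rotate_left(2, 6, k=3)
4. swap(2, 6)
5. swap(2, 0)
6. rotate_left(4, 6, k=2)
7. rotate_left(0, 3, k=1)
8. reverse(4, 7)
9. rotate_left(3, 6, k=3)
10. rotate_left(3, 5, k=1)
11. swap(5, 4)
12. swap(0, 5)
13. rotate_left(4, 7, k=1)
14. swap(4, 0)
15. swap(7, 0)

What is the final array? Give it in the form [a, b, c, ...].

After 1 (swap(4, 5)): [6, 5, 1, 3, 7, 4, 0, 2]
After 2 (swap(0, 4)): [7, 5, 1, 3, 6, 4, 0, 2]
After 3 (rotate_left(2, 6, k=3)): [7, 5, 4, 0, 1, 3, 6, 2]
After 4 (swap(2, 6)): [7, 5, 6, 0, 1, 3, 4, 2]
After 5 (swap(2, 0)): [6, 5, 7, 0, 1, 3, 4, 2]
After 6 (rotate_left(4, 6, k=2)): [6, 5, 7, 0, 4, 1, 3, 2]
After 7 (rotate_left(0, 3, k=1)): [5, 7, 0, 6, 4, 1, 3, 2]
After 8 (reverse(4, 7)): [5, 7, 0, 6, 2, 3, 1, 4]
After 9 (rotate_left(3, 6, k=3)): [5, 7, 0, 1, 6, 2, 3, 4]
After 10 (rotate_left(3, 5, k=1)): [5, 7, 0, 6, 2, 1, 3, 4]
After 11 (swap(5, 4)): [5, 7, 0, 6, 1, 2, 3, 4]
After 12 (swap(0, 5)): [2, 7, 0, 6, 1, 5, 3, 4]
After 13 (rotate_left(4, 7, k=1)): [2, 7, 0, 6, 5, 3, 4, 1]
After 14 (swap(4, 0)): [5, 7, 0, 6, 2, 3, 4, 1]
After 15 (swap(7, 0)): [1, 7, 0, 6, 2, 3, 4, 5]

Answer: [1, 7, 0, 6, 2, 3, 4, 5]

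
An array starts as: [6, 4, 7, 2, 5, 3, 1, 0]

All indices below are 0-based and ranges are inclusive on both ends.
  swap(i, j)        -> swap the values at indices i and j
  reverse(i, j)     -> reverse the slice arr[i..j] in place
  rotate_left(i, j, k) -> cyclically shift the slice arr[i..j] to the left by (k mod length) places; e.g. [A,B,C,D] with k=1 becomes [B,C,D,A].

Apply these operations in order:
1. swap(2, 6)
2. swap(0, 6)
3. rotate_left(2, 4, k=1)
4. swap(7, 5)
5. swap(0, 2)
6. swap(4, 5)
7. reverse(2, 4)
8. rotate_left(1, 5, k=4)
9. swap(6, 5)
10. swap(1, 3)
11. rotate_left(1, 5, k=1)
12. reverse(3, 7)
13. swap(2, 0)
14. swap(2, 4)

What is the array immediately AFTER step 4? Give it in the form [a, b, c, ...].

Answer: [7, 4, 2, 5, 1, 0, 6, 3]

Derivation:
After 1 (swap(2, 6)): [6, 4, 1, 2, 5, 3, 7, 0]
After 2 (swap(0, 6)): [7, 4, 1, 2, 5, 3, 6, 0]
After 3 (rotate_left(2, 4, k=1)): [7, 4, 2, 5, 1, 3, 6, 0]
After 4 (swap(7, 5)): [7, 4, 2, 5, 1, 0, 6, 3]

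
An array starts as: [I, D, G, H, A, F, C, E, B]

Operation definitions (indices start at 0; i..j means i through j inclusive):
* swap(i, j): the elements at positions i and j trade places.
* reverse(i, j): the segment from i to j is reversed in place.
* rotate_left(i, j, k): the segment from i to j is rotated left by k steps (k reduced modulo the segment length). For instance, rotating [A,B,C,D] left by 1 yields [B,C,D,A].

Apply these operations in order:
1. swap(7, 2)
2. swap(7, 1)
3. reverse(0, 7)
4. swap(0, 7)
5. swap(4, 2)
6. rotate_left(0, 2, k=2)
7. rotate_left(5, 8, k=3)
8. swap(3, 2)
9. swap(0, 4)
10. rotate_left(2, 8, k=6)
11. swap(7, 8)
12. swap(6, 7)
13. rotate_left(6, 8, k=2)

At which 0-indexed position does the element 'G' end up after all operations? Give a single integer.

Answer: 7

Derivation:
After 1 (swap(7, 2)): [I, D, E, H, A, F, C, G, B]
After 2 (swap(7, 1)): [I, G, E, H, A, F, C, D, B]
After 3 (reverse(0, 7)): [D, C, F, A, H, E, G, I, B]
After 4 (swap(0, 7)): [I, C, F, A, H, E, G, D, B]
After 5 (swap(4, 2)): [I, C, H, A, F, E, G, D, B]
After 6 (rotate_left(0, 2, k=2)): [H, I, C, A, F, E, G, D, B]
After 7 (rotate_left(5, 8, k=3)): [H, I, C, A, F, B, E, G, D]
After 8 (swap(3, 2)): [H, I, A, C, F, B, E, G, D]
After 9 (swap(0, 4)): [F, I, A, C, H, B, E, G, D]
After 10 (rotate_left(2, 8, k=6)): [F, I, D, A, C, H, B, E, G]
After 11 (swap(7, 8)): [F, I, D, A, C, H, B, G, E]
After 12 (swap(6, 7)): [F, I, D, A, C, H, G, B, E]
After 13 (rotate_left(6, 8, k=2)): [F, I, D, A, C, H, E, G, B]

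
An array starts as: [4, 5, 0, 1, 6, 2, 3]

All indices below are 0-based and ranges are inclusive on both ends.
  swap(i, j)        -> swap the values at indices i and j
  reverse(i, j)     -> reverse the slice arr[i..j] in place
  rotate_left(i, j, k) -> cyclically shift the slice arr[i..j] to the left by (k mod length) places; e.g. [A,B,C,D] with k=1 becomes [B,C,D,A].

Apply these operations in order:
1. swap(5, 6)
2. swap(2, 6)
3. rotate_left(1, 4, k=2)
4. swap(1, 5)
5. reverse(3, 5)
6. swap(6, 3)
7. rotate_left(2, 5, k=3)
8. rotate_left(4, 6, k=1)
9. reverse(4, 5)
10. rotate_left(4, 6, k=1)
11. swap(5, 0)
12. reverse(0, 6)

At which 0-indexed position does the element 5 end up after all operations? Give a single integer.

Answer: 4

Derivation:
After 1 (swap(5, 6)): [4, 5, 0, 1, 6, 3, 2]
After 2 (swap(2, 6)): [4, 5, 2, 1, 6, 3, 0]
After 3 (rotate_left(1, 4, k=2)): [4, 1, 6, 5, 2, 3, 0]
After 4 (swap(1, 5)): [4, 3, 6, 5, 2, 1, 0]
After 5 (reverse(3, 5)): [4, 3, 6, 1, 2, 5, 0]
After 6 (swap(6, 3)): [4, 3, 6, 0, 2, 5, 1]
After 7 (rotate_left(2, 5, k=3)): [4, 3, 5, 6, 0, 2, 1]
After 8 (rotate_left(4, 6, k=1)): [4, 3, 5, 6, 2, 1, 0]
After 9 (reverse(4, 5)): [4, 3, 5, 6, 1, 2, 0]
After 10 (rotate_left(4, 6, k=1)): [4, 3, 5, 6, 2, 0, 1]
After 11 (swap(5, 0)): [0, 3, 5, 6, 2, 4, 1]
After 12 (reverse(0, 6)): [1, 4, 2, 6, 5, 3, 0]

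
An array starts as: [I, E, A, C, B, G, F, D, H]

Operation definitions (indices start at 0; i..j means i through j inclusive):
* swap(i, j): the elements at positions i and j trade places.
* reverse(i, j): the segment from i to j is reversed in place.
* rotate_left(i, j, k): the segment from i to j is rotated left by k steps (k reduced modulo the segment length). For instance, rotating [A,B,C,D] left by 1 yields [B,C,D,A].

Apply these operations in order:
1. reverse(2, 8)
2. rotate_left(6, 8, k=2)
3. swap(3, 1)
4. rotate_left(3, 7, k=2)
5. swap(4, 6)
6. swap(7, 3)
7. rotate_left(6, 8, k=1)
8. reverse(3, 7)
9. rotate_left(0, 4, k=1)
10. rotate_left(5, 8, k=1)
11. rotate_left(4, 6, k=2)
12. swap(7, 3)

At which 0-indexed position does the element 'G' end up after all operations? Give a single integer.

Answer: 7

Derivation:
After 1 (reverse(2, 8)): [I, E, H, D, F, G, B, C, A]
After 2 (rotate_left(6, 8, k=2)): [I, E, H, D, F, G, A, B, C]
After 3 (swap(3, 1)): [I, D, H, E, F, G, A, B, C]
After 4 (rotate_left(3, 7, k=2)): [I, D, H, G, A, B, E, F, C]
After 5 (swap(4, 6)): [I, D, H, G, E, B, A, F, C]
After 6 (swap(7, 3)): [I, D, H, F, E, B, A, G, C]
After 7 (rotate_left(6, 8, k=1)): [I, D, H, F, E, B, G, C, A]
After 8 (reverse(3, 7)): [I, D, H, C, G, B, E, F, A]
After 9 (rotate_left(0, 4, k=1)): [D, H, C, G, I, B, E, F, A]
After 10 (rotate_left(5, 8, k=1)): [D, H, C, G, I, E, F, A, B]
After 11 (rotate_left(4, 6, k=2)): [D, H, C, G, F, I, E, A, B]
After 12 (swap(7, 3)): [D, H, C, A, F, I, E, G, B]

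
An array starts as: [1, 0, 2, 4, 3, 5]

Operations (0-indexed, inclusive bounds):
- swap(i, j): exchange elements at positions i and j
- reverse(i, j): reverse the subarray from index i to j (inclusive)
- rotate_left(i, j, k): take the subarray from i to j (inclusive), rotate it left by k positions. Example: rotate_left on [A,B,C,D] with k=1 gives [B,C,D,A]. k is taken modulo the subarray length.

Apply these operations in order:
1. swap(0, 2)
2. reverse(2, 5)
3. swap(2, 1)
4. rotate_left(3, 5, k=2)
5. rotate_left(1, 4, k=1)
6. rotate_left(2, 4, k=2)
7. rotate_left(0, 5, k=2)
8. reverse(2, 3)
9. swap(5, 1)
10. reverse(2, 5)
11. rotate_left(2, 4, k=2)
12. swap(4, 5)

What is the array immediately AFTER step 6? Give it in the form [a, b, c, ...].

After 1 (swap(0, 2)): [2, 0, 1, 4, 3, 5]
After 2 (reverse(2, 5)): [2, 0, 5, 3, 4, 1]
After 3 (swap(2, 1)): [2, 5, 0, 3, 4, 1]
After 4 (rotate_left(3, 5, k=2)): [2, 5, 0, 1, 3, 4]
After 5 (rotate_left(1, 4, k=1)): [2, 0, 1, 3, 5, 4]
After 6 (rotate_left(2, 4, k=2)): [2, 0, 5, 1, 3, 4]

Answer: [2, 0, 5, 1, 3, 4]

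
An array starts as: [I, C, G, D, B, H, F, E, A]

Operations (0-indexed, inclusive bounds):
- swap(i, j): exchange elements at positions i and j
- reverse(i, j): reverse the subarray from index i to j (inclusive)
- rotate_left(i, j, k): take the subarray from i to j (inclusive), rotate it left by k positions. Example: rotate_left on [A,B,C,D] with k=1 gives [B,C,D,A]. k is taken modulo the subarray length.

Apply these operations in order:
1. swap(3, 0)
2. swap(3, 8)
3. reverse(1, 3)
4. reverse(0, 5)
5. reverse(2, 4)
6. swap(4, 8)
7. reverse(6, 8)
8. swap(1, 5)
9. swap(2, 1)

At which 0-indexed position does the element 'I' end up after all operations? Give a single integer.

After 1 (swap(3, 0)): [D, C, G, I, B, H, F, E, A]
After 2 (swap(3, 8)): [D, C, G, A, B, H, F, E, I]
After 3 (reverse(1, 3)): [D, A, G, C, B, H, F, E, I]
After 4 (reverse(0, 5)): [H, B, C, G, A, D, F, E, I]
After 5 (reverse(2, 4)): [H, B, A, G, C, D, F, E, I]
After 6 (swap(4, 8)): [H, B, A, G, I, D, F, E, C]
After 7 (reverse(6, 8)): [H, B, A, G, I, D, C, E, F]
After 8 (swap(1, 5)): [H, D, A, G, I, B, C, E, F]
After 9 (swap(2, 1)): [H, A, D, G, I, B, C, E, F]

Answer: 4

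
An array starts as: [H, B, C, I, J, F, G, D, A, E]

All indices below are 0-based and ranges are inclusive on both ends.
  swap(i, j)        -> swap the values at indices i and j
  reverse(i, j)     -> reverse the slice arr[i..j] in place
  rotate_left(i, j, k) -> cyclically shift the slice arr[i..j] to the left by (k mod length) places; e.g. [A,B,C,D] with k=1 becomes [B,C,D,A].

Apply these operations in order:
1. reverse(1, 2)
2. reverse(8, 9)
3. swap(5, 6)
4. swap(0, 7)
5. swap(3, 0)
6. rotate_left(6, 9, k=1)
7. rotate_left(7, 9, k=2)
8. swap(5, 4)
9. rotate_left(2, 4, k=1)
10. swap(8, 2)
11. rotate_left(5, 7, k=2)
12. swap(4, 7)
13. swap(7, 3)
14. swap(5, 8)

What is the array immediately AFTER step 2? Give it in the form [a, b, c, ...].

After 1 (reverse(1, 2)): [H, C, B, I, J, F, G, D, A, E]
After 2 (reverse(8, 9)): [H, C, B, I, J, F, G, D, E, A]

Answer: [H, C, B, I, J, F, G, D, E, A]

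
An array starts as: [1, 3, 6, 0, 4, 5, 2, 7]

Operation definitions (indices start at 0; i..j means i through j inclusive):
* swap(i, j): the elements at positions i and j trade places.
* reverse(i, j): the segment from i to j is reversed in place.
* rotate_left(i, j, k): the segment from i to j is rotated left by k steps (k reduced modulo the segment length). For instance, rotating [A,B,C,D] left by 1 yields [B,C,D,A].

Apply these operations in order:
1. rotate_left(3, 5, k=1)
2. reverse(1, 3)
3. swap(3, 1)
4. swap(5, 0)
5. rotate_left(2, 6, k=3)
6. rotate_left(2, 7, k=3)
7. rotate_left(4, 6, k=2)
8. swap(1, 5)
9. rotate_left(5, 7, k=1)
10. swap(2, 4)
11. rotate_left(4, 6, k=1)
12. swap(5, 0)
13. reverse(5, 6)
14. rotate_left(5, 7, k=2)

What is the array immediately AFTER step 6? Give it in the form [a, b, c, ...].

Answer: [0, 3, 4, 5, 7, 1, 2, 6]

Derivation:
After 1 (rotate_left(3, 5, k=1)): [1, 3, 6, 4, 5, 0, 2, 7]
After 2 (reverse(1, 3)): [1, 4, 6, 3, 5, 0, 2, 7]
After 3 (swap(3, 1)): [1, 3, 6, 4, 5, 0, 2, 7]
After 4 (swap(5, 0)): [0, 3, 6, 4, 5, 1, 2, 7]
After 5 (rotate_left(2, 6, k=3)): [0, 3, 1, 2, 6, 4, 5, 7]
After 6 (rotate_left(2, 7, k=3)): [0, 3, 4, 5, 7, 1, 2, 6]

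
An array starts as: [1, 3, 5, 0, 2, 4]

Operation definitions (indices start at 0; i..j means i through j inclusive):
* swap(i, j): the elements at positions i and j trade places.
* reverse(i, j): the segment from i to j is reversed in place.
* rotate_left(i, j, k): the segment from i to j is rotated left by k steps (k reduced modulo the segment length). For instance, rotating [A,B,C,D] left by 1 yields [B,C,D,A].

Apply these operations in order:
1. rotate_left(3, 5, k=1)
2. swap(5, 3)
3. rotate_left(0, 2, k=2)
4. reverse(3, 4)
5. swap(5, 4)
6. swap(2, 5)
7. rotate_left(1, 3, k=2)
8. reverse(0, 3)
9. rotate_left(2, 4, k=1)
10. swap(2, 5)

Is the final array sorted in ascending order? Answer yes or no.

Answer: no

Derivation:
After 1 (rotate_left(3, 5, k=1)): [1, 3, 5, 2, 4, 0]
After 2 (swap(5, 3)): [1, 3, 5, 0, 4, 2]
After 3 (rotate_left(0, 2, k=2)): [5, 1, 3, 0, 4, 2]
After 4 (reverse(3, 4)): [5, 1, 3, 4, 0, 2]
After 5 (swap(5, 4)): [5, 1, 3, 4, 2, 0]
After 6 (swap(2, 5)): [5, 1, 0, 4, 2, 3]
After 7 (rotate_left(1, 3, k=2)): [5, 4, 1, 0, 2, 3]
After 8 (reverse(0, 3)): [0, 1, 4, 5, 2, 3]
After 9 (rotate_left(2, 4, k=1)): [0, 1, 5, 2, 4, 3]
After 10 (swap(2, 5)): [0, 1, 3, 2, 4, 5]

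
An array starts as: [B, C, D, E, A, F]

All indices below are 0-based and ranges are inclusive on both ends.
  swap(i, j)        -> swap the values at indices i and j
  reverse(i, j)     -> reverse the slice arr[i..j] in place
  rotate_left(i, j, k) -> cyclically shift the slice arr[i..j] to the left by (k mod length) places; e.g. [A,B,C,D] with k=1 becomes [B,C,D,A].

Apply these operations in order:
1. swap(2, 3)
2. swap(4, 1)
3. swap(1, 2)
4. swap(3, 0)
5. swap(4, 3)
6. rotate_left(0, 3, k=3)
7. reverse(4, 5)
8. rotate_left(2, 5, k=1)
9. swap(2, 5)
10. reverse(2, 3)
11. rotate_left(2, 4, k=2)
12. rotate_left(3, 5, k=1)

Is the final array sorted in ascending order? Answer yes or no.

Answer: no

Derivation:
After 1 (swap(2, 3)): [B, C, E, D, A, F]
After 2 (swap(4, 1)): [B, A, E, D, C, F]
After 3 (swap(1, 2)): [B, E, A, D, C, F]
After 4 (swap(3, 0)): [D, E, A, B, C, F]
After 5 (swap(4, 3)): [D, E, A, C, B, F]
After 6 (rotate_left(0, 3, k=3)): [C, D, E, A, B, F]
After 7 (reverse(4, 5)): [C, D, E, A, F, B]
After 8 (rotate_left(2, 5, k=1)): [C, D, A, F, B, E]
After 9 (swap(2, 5)): [C, D, E, F, B, A]
After 10 (reverse(2, 3)): [C, D, F, E, B, A]
After 11 (rotate_left(2, 4, k=2)): [C, D, B, F, E, A]
After 12 (rotate_left(3, 5, k=1)): [C, D, B, E, A, F]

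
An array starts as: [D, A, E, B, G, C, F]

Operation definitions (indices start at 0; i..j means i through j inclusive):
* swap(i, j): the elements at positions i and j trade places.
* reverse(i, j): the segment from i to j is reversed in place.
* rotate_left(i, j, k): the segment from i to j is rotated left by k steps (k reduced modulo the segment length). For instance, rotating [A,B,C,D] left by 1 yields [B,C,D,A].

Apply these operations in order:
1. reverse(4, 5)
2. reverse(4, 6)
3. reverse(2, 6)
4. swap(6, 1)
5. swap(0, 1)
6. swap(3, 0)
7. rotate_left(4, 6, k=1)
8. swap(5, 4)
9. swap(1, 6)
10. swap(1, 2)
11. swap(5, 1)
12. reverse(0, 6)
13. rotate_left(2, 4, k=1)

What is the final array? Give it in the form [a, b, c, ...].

Answer: [D, C, E, F, A, B, G]

Derivation:
After 1 (reverse(4, 5)): [D, A, E, B, C, G, F]
After 2 (reverse(4, 6)): [D, A, E, B, F, G, C]
After 3 (reverse(2, 6)): [D, A, C, G, F, B, E]
After 4 (swap(6, 1)): [D, E, C, G, F, B, A]
After 5 (swap(0, 1)): [E, D, C, G, F, B, A]
After 6 (swap(3, 0)): [G, D, C, E, F, B, A]
After 7 (rotate_left(4, 6, k=1)): [G, D, C, E, B, A, F]
After 8 (swap(5, 4)): [G, D, C, E, A, B, F]
After 9 (swap(1, 6)): [G, F, C, E, A, B, D]
After 10 (swap(1, 2)): [G, C, F, E, A, B, D]
After 11 (swap(5, 1)): [G, B, F, E, A, C, D]
After 12 (reverse(0, 6)): [D, C, A, E, F, B, G]
After 13 (rotate_left(2, 4, k=1)): [D, C, E, F, A, B, G]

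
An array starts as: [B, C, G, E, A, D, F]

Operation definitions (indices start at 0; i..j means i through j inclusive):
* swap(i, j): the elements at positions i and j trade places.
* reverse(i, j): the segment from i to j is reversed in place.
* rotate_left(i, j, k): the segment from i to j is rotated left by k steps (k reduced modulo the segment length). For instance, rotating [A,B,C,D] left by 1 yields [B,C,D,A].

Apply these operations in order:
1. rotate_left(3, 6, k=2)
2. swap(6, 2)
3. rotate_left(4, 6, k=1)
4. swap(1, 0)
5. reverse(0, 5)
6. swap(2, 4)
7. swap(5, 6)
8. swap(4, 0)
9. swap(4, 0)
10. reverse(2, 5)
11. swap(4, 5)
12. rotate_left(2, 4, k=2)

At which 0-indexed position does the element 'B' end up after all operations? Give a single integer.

Answer: 2

Derivation:
After 1 (rotate_left(3, 6, k=2)): [B, C, G, D, F, E, A]
After 2 (swap(6, 2)): [B, C, A, D, F, E, G]
After 3 (rotate_left(4, 6, k=1)): [B, C, A, D, E, G, F]
After 4 (swap(1, 0)): [C, B, A, D, E, G, F]
After 5 (reverse(0, 5)): [G, E, D, A, B, C, F]
After 6 (swap(2, 4)): [G, E, B, A, D, C, F]
After 7 (swap(5, 6)): [G, E, B, A, D, F, C]
After 8 (swap(4, 0)): [D, E, B, A, G, F, C]
After 9 (swap(4, 0)): [G, E, B, A, D, F, C]
After 10 (reverse(2, 5)): [G, E, F, D, A, B, C]
After 11 (swap(4, 5)): [G, E, F, D, B, A, C]
After 12 (rotate_left(2, 4, k=2)): [G, E, B, F, D, A, C]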